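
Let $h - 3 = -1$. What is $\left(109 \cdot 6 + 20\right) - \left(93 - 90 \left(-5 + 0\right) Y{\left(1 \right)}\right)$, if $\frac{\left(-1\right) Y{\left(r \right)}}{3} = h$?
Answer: $3281$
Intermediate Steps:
$h = 2$ ($h = 3 - 1 = 2$)
$Y{\left(r \right)} = -6$ ($Y{\left(r \right)} = \left(-3\right) 2 = -6$)
$\left(109 \cdot 6 + 20\right) - \left(93 - 90 \left(-5 + 0\right) Y{\left(1 \right)}\right) = \left(109 \cdot 6 + 20\right) - \left(93 - 90 \left(-5 + 0\right) \left(-6\right)\right) = \left(654 + 20\right) - \left(93 - 90 \left(\left(-5\right) \left(-6\right)\right)\right) = 674 - \left(93 - 2700\right) = 674 - -2607 = 674 + 2607 = 3281$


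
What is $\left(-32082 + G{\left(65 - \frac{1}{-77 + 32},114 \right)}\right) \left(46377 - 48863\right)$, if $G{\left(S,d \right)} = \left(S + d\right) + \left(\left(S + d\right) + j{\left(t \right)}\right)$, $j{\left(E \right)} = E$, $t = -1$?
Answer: $\frac{3549070778}{45} \approx 7.8868 \cdot 10^{7}$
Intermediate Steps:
$G{\left(S,d \right)} = -1 + 2 S + 2 d$ ($G{\left(S,d \right)} = \left(S + d\right) - \left(1 - S - d\right) = \left(S + d\right) + \left(-1 + S + d\right) = -1 + 2 S + 2 d$)
$\left(-32082 + G{\left(65 - \frac{1}{-77 + 32},114 \right)}\right) \left(46377 - 48863\right) = \left(-32082 + \left(-1 + 2 \left(65 - \frac{1}{-77 + 32}\right) + 2 \cdot 114\right)\right) \left(46377 - 48863\right) = \left(-32082 + \left(-1 + 2 \left(65 - \frac{1}{-45}\right) + 228\right)\right) \left(-2486\right) = \left(-32082 + \left(-1 + 2 \left(65 - - \frac{1}{45}\right) + 228\right)\right) \left(-2486\right) = \left(-32082 + \left(-1 + 2 \left(65 + \frac{1}{45}\right) + 228\right)\right) \left(-2486\right) = \left(-32082 + \left(-1 + 2 \cdot \frac{2926}{45} + 228\right)\right) \left(-2486\right) = \left(-32082 + \left(-1 + \frac{5852}{45} + 228\right)\right) \left(-2486\right) = \left(-32082 + \frac{16067}{45}\right) \left(-2486\right) = \left(- \frac{1427623}{45}\right) \left(-2486\right) = \frac{3549070778}{45}$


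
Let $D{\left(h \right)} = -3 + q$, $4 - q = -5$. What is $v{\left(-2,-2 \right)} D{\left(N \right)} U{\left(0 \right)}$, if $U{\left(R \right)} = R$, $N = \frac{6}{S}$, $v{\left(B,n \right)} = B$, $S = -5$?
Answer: $0$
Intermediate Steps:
$q = 9$ ($q = 4 - -5 = 4 + 5 = 9$)
$N = - \frac{6}{5}$ ($N = \frac{6}{-5} = 6 \left(- \frac{1}{5}\right) = - \frac{6}{5} \approx -1.2$)
$D{\left(h \right)} = 6$ ($D{\left(h \right)} = -3 + 9 = 6$)
$v{\left(-2,-2 \right)} D{\left(N \right)} U{\left(0 \right)} = \left(-2\right) 6 \cdot 0 = \left(-12\right) 0 = 0$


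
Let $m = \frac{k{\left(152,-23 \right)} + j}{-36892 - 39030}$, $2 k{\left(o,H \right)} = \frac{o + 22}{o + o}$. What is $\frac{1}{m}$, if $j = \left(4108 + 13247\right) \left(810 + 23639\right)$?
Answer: $- \frac{23080288}{128990968167} \approx -0.00017893$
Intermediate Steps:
$k{\left(o,H \right)} = \frac{22 + o}{4 o}$ ($k{\left(o,H \right)} = \frac{\left(o + 22\right) \frac{1}{o + o}}{2} = \frac{\left(22 + o\right) \frac{1}{2 o}}{2} = \frac{\frac{1}{2} \frac{1}{o} \left(22 + o\right)}{2} = \frac{22 + o}{4 o}$)
$j = 424312395$ ($j = 17355 \cdot 24449 = 424312395$)
$m = - \frac{128990968167}{23080288}$ ($m = \frac{\frac{22 + 152}{4 \cdot 152} + 424312395}{-36892 - 39030} = \frac{\frac{1}{4} \cdot \frac{1}{152} \cdot 174 + 424312395}{-75922} = \left(\frac{87}{304} + 424312395\right) \left(- \frac{1}{75922}\right) = \frac{128990968167}{304} \left(- \frac{1}{75922}\right) = - \frac{128990968167}{23080288} \approx -5588.8$)
$\frac{1}{m} = \frac{1}{- \frac{128990968167}{23080288}} = - \frac{23080288}{128990968167}$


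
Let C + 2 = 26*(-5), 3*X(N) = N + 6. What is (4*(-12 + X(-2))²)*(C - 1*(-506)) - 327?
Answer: 1528961/9 ≈ 1.6988e+5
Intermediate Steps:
X(N) = 2 + N/3 (X(N) = (N + 6)/3 = (6 + N)/3 = 2 + N/3)
C = -132 (C = -2 + 26*(-5) = -2 - 130 = -132)
(4*(-12 + X(-2))²)*(C - 1*(-506)) - 327 = (4*(-12 + (2 + (⅓)*(-2)))²)*(-132 - 1*(-506)) - 327 = (4*(-12 + (2 - ⅔))²)*(-132 + 506) - 327 = (4*(-12 + 4/3)²)*374 - 327 = (4*(-32/3)²)*374 - 327 = (4*(1024/9))*374 - 327 = (4096/9)*374 - 327 = 1531904/9 - 327 = 1528961/9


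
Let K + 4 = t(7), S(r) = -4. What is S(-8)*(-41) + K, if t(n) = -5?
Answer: 155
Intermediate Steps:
K = -9 (K = -4 - 5 = -9)
S(-8)*(-41) + K = -4*(-41) - 9 = 164 - 9 = 155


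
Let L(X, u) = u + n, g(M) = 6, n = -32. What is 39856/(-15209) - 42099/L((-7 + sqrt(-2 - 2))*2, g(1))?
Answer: 639247435/395434 ≈ 1616.6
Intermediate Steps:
L(X, u) = -32 + u (L(X, u) = u - 32 = -32 + u)
39856/(-15209) - 42099/L((-7 + sqrt(-2 - 2))*2, g(1)) = 39856/(-15209) - 42099/(-32 + 6) = 39856*(-1/15209) - 42099/(-26) = -39856/15209 - 42099*(-1/26) = -39856/15209 + 42099/26 = 639247435/395434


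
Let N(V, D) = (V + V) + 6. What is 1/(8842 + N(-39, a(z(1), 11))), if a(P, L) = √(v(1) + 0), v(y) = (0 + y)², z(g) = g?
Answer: 1/8770 ≈ 0.00011403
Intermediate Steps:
v(y) = y²
a(P, L) = 1 (a(P, L) = √(1² + 0) = √(1 + 0) = √1 = 1)
N(V, D) = 6 + 2*V (N(V, D) = 2*V + 6 = 6 + 2*V)
1/(8842 + N(-39, a(z(1), 11))) = 1/(8842 + (6 + 2*(-39))) = 1/(8842 + (6 - 78)) = 1/(8842 - 72) = 1/8770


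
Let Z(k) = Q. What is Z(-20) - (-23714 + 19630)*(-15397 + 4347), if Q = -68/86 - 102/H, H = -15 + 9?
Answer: -1940511903/43 ≈ -4.5128e+7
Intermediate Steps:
H = -6
Q = 697/43 (Q = -68/86 - 102/(-6) = -68*1/86 - 102*(-⅙) = -34/43 + 17 = 697/43 ≈ 16.209)
Z(k) = 697/43
Z(-20) - (-23714 + 19630)*(-15397 + 4347) = 697/43 - (-23714 + 19630)*(-15397 + 4347) = 697/43 - (-4084)*(-11050) = 697/43 - 1*45128200 = 697/43 - 45128200 = -1940511903/43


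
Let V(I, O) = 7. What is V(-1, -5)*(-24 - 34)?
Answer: -406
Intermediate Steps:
V(-1, -5)*(-24 - 34) = 7*(-24 - 34) = 7*(-58) = -406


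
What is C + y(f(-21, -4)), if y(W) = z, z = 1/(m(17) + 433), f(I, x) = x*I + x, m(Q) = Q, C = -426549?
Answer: -191947049/450 ≈ -4.2655e+5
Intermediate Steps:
f(I, x) = x + I*x (f(I, x) = I*x + x = x + I*x)
z = 1/450 (z = 1/(17 + 433) = 1/450 ≈ 0.0022222)
y(W) = 1/450
C + y(f(-21, -4)) = -426549 + 1/450 = -191947049/450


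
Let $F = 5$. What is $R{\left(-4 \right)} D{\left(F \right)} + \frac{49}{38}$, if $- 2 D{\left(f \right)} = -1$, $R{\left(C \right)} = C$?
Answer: $- \frac{27}{38} \approx -0.71053$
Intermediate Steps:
$D{\left(f \right)} = \frac{1}{2}$ ($D{\left(f \right)} = \left(- \frac{1}{2}\right) \left(-1\right) = \frac{1}{2}$)
$R{\left(-4 \right)} D{\left(F \right)} + \frac{49}{38} = \left(-4\right) \frac{1}{2} + \frac{49}{38} = -2 + 49 \cdot \frac{1}{38} = -2 + \frac{49}{38} = - \frac{27}{38}$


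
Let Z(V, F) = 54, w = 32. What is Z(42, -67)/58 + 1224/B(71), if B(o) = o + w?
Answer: 38277/2987 ≈ 12.815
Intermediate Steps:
B(o) = 32 + o (B(o) = o + 32 = 32 + o)
Z(42, -67)/58 + 1224/B(71) = 54/58 + 1224/(32 + 71) = 54*(1/58) + 1224/103 = 27/29 + 1224*(1/103) = 27/29 + 1224/103 = 38277/2987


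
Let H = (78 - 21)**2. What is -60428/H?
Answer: -60428/3249 ≈ -18.599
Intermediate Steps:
H = 3249 (H = 57**2 = 3249)
-60428/H = -60428/3249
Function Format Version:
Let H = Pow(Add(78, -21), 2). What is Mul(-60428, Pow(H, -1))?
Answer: Rational(-60428, 3249) ≈ -18.599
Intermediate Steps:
H = 3249 (H = Pow(57, 2) = 3249)
Mul(-60428, Pow(H, -1)) = Mul(-60428, Pow(3249, -1)) = Mul(-60428, Rational(1, 3249)) = Rational(-60428, 3249)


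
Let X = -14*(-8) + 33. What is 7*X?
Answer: 1015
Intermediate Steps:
X = 145 (X = 112 + 33 = 145)
7*X = 7*145 = 1015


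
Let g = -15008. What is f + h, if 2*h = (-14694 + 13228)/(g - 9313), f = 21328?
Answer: 518719021/24321 ≈ 21328.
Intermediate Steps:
h = 733/24321 (h = ((-14694 + 13228)/(-15008 - 9313))/2 = (-1466/(-24321))/2 = (-1466*(-1/24321))/2 = (½)*(1466/24321) = 733/24321 ≈ 0.030139)
f + h = 21328 + 733/24321 = 518719021/24321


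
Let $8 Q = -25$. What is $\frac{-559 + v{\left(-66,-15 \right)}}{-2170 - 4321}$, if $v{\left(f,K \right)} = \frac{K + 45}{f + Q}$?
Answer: $\frac{309367}{3589523} \approx 0.086186$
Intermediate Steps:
$Q = - \frac{25}{8}$ ($Q = \frac{1}{8} \left(-25\right) = - \frac{25}{8} \approx -3.125$)
$v{\left(f,K \right)} = \frac{45 + K}{- \frac{25}{8} + f}$ ($v{\left(f,K \right)} = \frac{K + 45}{f - \frac{25}{8}} = \frac{45 + K}{- \frac{25}{8} + f}$)
$\frac{-559 + v{\left(-66,-15 \right)}}{-2170 - 4321} = \frac{-559 + \frac{8 \left(45 - 15\right)}{-25 + 8 \left(-66\right)}}{-2170 - 4321} = \frac{-559 + 8 \frac{1}{-25 - 528} \cdot 30}{-6491} = \left(-559 + 8 \frac{1}{-553} \cdot 30\right) \left(- \frac{1}{6491}\right) = \left(-559 + 8 \left(- \frac{1}{553}\right) 30\right) \left(- \frac{1}{6491}\right) = \left(-559 - \frac{240}{553}\right) \left(- \frac{1}{6491}\right) = \left(- \frac{309367}{553}\right) \left(- \frac{1}{6491}\right) = \frac{309367}{3589523}$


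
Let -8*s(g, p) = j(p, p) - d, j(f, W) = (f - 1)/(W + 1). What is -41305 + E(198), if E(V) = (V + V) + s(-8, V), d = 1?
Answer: -32563563/796 ≈ -40909.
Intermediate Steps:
j(f, W) = (-1 + f)/(1 + W)
s(g, p) = ⅛ - (-1 + p)/(8*(1 + p)) (s(g, p) = -((-1 + p)/(1 + p) - 1*1)/8 = -((-1 + p)/(1 + p) - 1)/8 = -(-1 + (-1 + p)/(1 + p))/8 = ⅛ - (-1 + p)/(8*(1 + p)))
E(V) = 2*V + 1/(4*(1 + V)) (E(V) = (V + V) + 1/(4*(1 + V)) = 2*V + 1/(4*(1 + V)))
-41305 + E(198) = -41305 + (1 + 8*198 + 8*198²)/(4*(1 + 198)) = -41305 + (¼)*(1 + 1584 + 8*39204)/199 = -41305 + (¼)*(1/199)*(1 + 1584 + 313632) = -41305 + (¼)*(1/199)*315217 = -41305 + 315217/796 = -32563563/796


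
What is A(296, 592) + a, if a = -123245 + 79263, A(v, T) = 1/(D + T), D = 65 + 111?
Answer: -33778175/768 ≈ -43982.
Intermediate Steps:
D = 176
A(v, T) = 1/(176 + T)
a = -43982
A(296, 592) + a = 1/(176 + 592) - 43982 = 1/768 - 43982 = -33778175/768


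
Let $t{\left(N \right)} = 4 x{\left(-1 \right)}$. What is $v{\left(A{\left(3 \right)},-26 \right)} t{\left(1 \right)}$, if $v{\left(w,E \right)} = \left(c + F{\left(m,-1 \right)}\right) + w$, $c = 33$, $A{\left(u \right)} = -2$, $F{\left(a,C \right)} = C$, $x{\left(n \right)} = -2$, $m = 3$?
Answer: $-240$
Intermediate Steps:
$v{\left(w,E \right)} = 32 + w$ ($v{\left(w,E \right)} = \left(33 - 1\right) + w = 32 + w$)
$t{\left(N \right)} = -8$ ($t{\left(N \right)} = 4 \left(-2\right) = -8$)
$v{\left(A{\left(3 \right)},-26 \right)} t{\left(1 \right)} = \left(32 - 2\right) \left(-8\right) = 30 \left(-8\right) = -240$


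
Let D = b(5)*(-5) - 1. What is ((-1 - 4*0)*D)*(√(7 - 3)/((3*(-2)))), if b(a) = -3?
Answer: 14/3 ≈ 4.6667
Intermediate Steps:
D = 14 (D = -3*(-5) - 1 = 15 - 1 = 14)
((-1 - 4*0)*D)*(√(7 - 3)/((3*(-2)))) = ((-1 - 4*0)*14)*(√(7 - 3)/((3*(-2)))) = ((-1 + 0)*14)*(√4/(-6)) = (-1*14)*(2*(-⅙)) = -14*(-⅓) = 14/3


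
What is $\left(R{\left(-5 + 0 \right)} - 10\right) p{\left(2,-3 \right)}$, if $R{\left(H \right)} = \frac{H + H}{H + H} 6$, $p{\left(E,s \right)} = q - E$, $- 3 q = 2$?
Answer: $\frac{32}{3} \approx 10.667$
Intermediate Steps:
$q = - \frac{2}{3}$ ($q = \left(- \frac{1}{3}\right) 2 = - \frac{2}{3} \approx -0.66667$)
$p{\left(E,s \right)} = - \frac{2}{3} - E$
$R{\left(H \right)} = 6$ ($R{\left(H \right)} = \frac{2 H}{2 H} 6 = 2 H \frac{1}{2 H} 6 = 1 \cdot 6 = 6$)
$\left(R{\left(-5 + 0 \right)} - 10\right) p{\left(2,-3 \right)} = \left(6 - 10\right) \left(- \frac{2}{3} - 2\right) = - 4 \left(- \frac{2}{3} - 2\right) = \left(-4\right) \left(- \frac{8}{3}\right) = \frac{32}{3}$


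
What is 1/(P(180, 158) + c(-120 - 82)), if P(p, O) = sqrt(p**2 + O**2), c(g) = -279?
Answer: -279/20477 - 2*sqrt(14341)/20477 ≈ -0.025321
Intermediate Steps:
P(p, O) = sqrt(O**2 + p**2)
1/(P(180, 158) + c(-120 - 82)) = 1/(sqrt(158**2 + 180**2) - 279) = 1/(sqrt(24964 + 32400) - 279) = 1/(sqrt(57364) - 279) = 1/(2*sqrt(14341) - 279) = 1/(-279 + 2*sqrt(14341))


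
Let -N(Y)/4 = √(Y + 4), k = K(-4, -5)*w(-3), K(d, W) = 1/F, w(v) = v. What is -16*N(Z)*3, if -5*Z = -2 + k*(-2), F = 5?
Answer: 384*√26/5 ≈ 391.60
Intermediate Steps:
K(d, W) = ⅕ (K(d, W) = 1/5 = ⅕)
k = -⅗ (k = (⅕)*(-3) = -⅗ ≈ -0.60000)
Z = 4/25 (Z = -(-2 - ⅗*(-2))/5 = -(-2 + 6/5)/5 = -⅕*(-⅘) = 4/25 ≈ 0.16000)
N(Y) = -4*√(4 + Y) (N(Y) = -4*√(Y + 4) = -4*√(4 + Y))
-16*N(Z)*3 = -(-64)*√(4 + 4/25)*3 = -(-64)*√(104/25)*3 = -(-64)*2*√26/5*3 = -(-128)*√26/5*3 = (128*√26/5)*3 = 384*√26/5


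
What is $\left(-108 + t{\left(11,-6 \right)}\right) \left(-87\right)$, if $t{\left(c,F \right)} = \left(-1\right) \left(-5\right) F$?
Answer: $12006$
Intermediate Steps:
$t{\left(c,F \right)} = 5 F$
$\left(-108 + t{\left(11,-6 \right)}\right) \left(-87\right) = \left(-108 + 5 \left(-6\right)\right) \left(-87\right) = \left(-108 - 30\right) \left(-87\right) = \left(-138\right) \left(-87\right) = 12006$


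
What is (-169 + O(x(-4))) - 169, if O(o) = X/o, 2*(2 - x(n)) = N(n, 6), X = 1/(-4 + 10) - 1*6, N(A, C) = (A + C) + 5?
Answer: -3007/9 ≈ -334.11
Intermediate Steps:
N(A, C) = 5 + A + C
X = -35/6 (X = 1/6 - 6 = -35/6 ≈ -5.8333)
x(n) = -7/2 - n/2 (x(n) = 2 - (5 + n + 6)/2 = 2 - (11 + n)/2 = 2 + (-11/2 - n/2) = -7/2 - n/2)
O(o) = -35/(6*o)
(-169 + O(x(-4))) - 169 = (-169 - 35/(6*(-7/2 - 1/2*(-4)))) - 169 = (-169 - 35/(6*(-7/2 + 2))) - 169 = (-169 - 35/(6*(-3/2))) - 169 = (-169 - 35/6*(-2/3)) - 169 = (-169 + 35/9) - 169 = -1486/9 - 169 = -3007/9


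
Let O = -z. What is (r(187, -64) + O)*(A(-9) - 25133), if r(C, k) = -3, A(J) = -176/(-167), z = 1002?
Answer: 4218020175/167 ≈ 2.5258e+7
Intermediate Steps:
A(J) = 176/167 (A(J) = -176*(-1/167) = 176/167)
O = -1002 (O = -1*1002 = -1002)
(r(187, -64) + O)*(A(-9) - 25133) = (-3 - 1002)*(176/167 - 25133) = -1005*(-4197035/167) = 4218020175/167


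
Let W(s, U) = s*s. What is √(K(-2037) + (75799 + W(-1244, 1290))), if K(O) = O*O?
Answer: 4*√360794 ≈ 2402.6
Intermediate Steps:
W(s, U) = s²
K(O) = O²
√(K(-2037) + (75799 + W(-1244, 1290))) = √((-2037)² + (75799 + (-1244)²)) = √(4149369 + (75799 + 1547536)) = √(4149369 + 1623335) = √5772704 = 4*√360794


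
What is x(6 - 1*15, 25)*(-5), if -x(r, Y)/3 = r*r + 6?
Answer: 1305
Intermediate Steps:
x(r, Y) = -18 - 3*r² (x(r, Y) = -3*(r*r + 6) = -3*(r² + 6) = -3*(6 + r²) = -18 - 3*r²)
x(6 - 1*15, 25)*(-5) = (-18 - 3*(6 - 1*15)²)*(-5) = (-18 - 3*(6 - 15)²)*(-5) = (-18 - 3*(-9)²)*(-5) = (-18 - 3*81)*(-5) = (-18 - 243)*(-5) = -261*(-5) = 1305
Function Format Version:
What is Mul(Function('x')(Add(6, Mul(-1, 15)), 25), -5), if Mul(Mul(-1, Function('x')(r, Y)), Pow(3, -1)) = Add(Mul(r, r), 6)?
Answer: 1305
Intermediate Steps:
Function('x')(r, Y) = Add(-18, Mul(-3, Pow(r, 2))) (Function('x')(r, Y) = Mul(-3, Add(Mul(r, r), 6)) = Mul(-3, Add(Pow(r, 2), 6)) = Mul(-3, Add(6, Pow(r, 2))) = Add(-18, Mul(-3, Pow(r, 2))))
Mul(Function('x')(Add(6, Mul(-1, 15)), 25), -5) = Mul(Add(-18, Mul(-3, Pow(Add(6, Mul(-1, 15)), 2))), -5) = Mul(Add(-18, Mul(-3, Pow(Add(6, -15), 2))), -5) = Mul(Add(-18, Mul(-3, Pow(-9, 2))), -5) = Mul(Add(-18, Mul(-3, 81)), -5) = Mul(Add(-18, -243), -5) = Mul(-261, -5) = 1305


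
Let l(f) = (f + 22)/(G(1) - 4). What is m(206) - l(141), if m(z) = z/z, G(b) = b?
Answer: 166/3 ≈ 55.333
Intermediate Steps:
m(z) = 1
l(f) = -22/3 - f/3 (l(f) = (f + 22)/(1 - 4) = (22 + f)/(-3) = (22 + f)*(-⅓) = -22/3 - f/3)
m(206) - l(141) = 1 - (-22/3 - ⅓*141) = 1 - (-22/3 - 47) = 1 - 1*(-163/3) = 1 + 163/3 = 166/3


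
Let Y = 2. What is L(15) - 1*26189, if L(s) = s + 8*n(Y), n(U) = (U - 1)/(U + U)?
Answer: -26172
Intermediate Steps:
n(U) = (-1 + U)/(2*U) (n(U) = (-1 + U)/((2*U)) = (-1 + U)*(1/(2*U)) = (-1 + U)/(2*U))
L(s) = 2 + s (L(s) = s + 8*((½)*(-1 + 2)/2) = s + 8*((½)*(½)*1) = s + 8*(¼) = s + 2 = 2 + s)
L(15) - 1*26189 = (2 + 15) - 1*26189 = 17 - 26189 = -26172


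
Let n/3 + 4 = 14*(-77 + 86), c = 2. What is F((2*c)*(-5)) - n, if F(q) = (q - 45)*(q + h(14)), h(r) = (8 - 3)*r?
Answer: -3616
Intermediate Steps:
h(r) = 5*r
n = 366 (n = -12 + 3*(14*(-77 + 86)) = -12 + 3*(14*9) = -12 + 3*126 = -12 + 378 = 366)
F(q) = (-45 + q)*(70 + q) (F(q) = (q - 45)*(q + 5*14) = (-45 + q)*(q + 70) = (-45 + q)*(70 + q))
F((2*c)*(-5)) - n = (-3150 + ((2*2)*(-5))² + 25*((2*2)*(-5))) - 1*366 = (-3150 + (4*(-5))² + 25*(4*(-5))) - 366 = (-3150 + (-20)² + 25*(-20)) - 366 = (-3150 + 400 - 500) - 366 = -3250 - 366 = -3616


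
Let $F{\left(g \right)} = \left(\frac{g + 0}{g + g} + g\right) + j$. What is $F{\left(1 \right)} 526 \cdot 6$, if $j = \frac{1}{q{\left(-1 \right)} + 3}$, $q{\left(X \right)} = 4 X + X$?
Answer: $3156$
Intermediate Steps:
$q{\left(X \right)} = 5 X$
$j = - \frac{1}{2}$ ($j = \frac{1}{5 \left(-1\right) + 3} = \frac{1}{-5 + 3} = \frac{1}{-2} = - \frac{1}{2} \approx -0.5$)
$F{\left(g \right)} = g$ ($F{\left(g \right)} = \left(\frac{g + 0}{g + g} + g\right) - \frac{1}{2} = \left(\frac{g}{2 g} + g\right) - \frac{1}{2} = \left(g \frac{1}{2 g} + g\right) - \frac{1}{2} = \left(\frac{1}{2} + g\right) - \frac{1}{2} = g$)
$F{\left(1 \right)} 526 \cdot 6 = 1 \cdot 526 \cdot 6 = 1 \cdot 3156 = 3156$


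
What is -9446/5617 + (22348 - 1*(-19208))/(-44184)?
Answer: -54231843/20681794 ≈ -2.6222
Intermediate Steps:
-9446/5617 + (22348 - 1*(-19208))/(-44184) = -9446*1/5617 + (22348 + 19208)*(-1/44184) = -9446/5617 + 41556*(-1/44184) = -9446/5617 - 3463/3682 = -54231843/20681794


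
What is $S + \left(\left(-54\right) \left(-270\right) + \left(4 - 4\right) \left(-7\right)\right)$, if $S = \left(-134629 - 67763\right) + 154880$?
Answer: $-32932$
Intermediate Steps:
$S = -47512$ ($S = -202392 + 154880 = -47512$)
$S + \left(\left(-54\right) \left(-270\right) + \left(4 - 4\right) \left(-7\right)\right) = -47512 + \left(\left(-54\right) \left(-270\right) + \left(4 - 4\right) \left(-7\right)\right) = -47512 + \left(14580 + 0 \left(-7\right)\right) = -47512 + \left(14580 + 0\right) = -47512 + 14580 = -32932$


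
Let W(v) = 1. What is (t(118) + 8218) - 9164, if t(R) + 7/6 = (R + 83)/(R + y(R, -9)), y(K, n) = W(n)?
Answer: -675071/714 ≈ -945.48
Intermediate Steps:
y(K, n) = 1
t(R) = -7/6 + (83 + R)/(1 + R) (t(R) = -7/6 + (R + 83)/(R + 1) = -7/6 + (83 + R)/(1 + R))
(t(118) + 8218) - 9164 = ((491 - 1*118)/(6*(1 + 118)) + 8218) - 9164 = ((1/6)*(491 - 118)/119 + 8218) - 9164 = ((1/6)*(1/119)*373 + 8218) - 9164 = (373/714 + 8218) - 9164 = 5868025/714 - 9164 = -675071/714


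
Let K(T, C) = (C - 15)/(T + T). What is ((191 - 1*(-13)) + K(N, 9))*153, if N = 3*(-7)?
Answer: 218637/7 ≈ 31234.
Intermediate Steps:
N = -21
K(T, C) = (-15 + C)/(2*T) (K(T, C) = (-15 + C)/((2*T)) = (-15 + C)*(1/(2*T)) = (-15 + C)/(2*T))
((191 - 1*(-13)) + K(N, 9))*153 = ((191 - 1*(-13)) + (1/2)*(-15 + 9)/(-21))*153 = ((191 + 13) + (1/2)*(-1/21)*(-6))*153 = (204 + 1/7)*153 = (1429/7)*153 = 218637/7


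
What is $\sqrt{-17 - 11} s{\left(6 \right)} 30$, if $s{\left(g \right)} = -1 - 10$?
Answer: $- 660 i \sqrt{7} \approx - 1746.2 i$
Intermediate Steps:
$s{\left(g \right)} = -11$ ($s{\left(g \right)} = -1 - 10 = -11$)
$\sqrt{-17 - 11} s{\left(6 \right)} 30 = \sqrt{-17 - 11} \left(-11\right) 30 = \sqrt{-28} \left(-11\right) 30 = 2 i \sqrt{7} \left(-11\right) 30 = - 22 i \sqrt{7} \cdot 30 = - 660 i \sqrt{7}$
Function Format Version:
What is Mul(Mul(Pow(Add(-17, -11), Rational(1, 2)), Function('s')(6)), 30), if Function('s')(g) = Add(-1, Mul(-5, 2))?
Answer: Mul(-660, I, Pow(7, Rational(1, 2))) ≈ Mul(-1746.2, I)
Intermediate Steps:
Function('s')(g) = -11 (Function('s')(g) = Add(-1, -10) = -11)
Mul(Mul(Pow(Add(-17, -11), Rational(1, 2)), Function('s')(6)), 30) = Mul(Mul(Pow(Add(-17, -11), Rational(1, 2)), -11), 30) = Mul(Mul(Pow(-28, Rational(1, 2)), -11), 30) = Mul(Mul(Mul(2, I, Pow(7, Rational(1, 2))), -11), 30) = Mul(Mul(-22, I, Pow(7, Rational(1, 2))), 30) = Mul(-660, I, Pow(7, Rational(1, 2)))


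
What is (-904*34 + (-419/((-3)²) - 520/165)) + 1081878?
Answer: 104058137/99 ≈ 1.0511e+6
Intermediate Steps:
(-904*34 + (-419/((-3)²) - 520/165)) + 1081878 = (-30736 + (-419/9 - 520*1/165)) + 1081878 = (-30736 + (-419*⅑ - 104/33)) + 1081878 = (-30736 + (-419/9 - 104/33)) + 1081878 = (-30736 - 4921/99) + 1081878 = -3047785/99 + 1081878 = 104058137/99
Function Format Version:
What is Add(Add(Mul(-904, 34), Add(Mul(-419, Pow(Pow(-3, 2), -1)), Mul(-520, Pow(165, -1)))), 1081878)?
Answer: Rational(104058137, 99) ≈ 1.0511e+6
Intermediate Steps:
Add(Add(Mul(-904, 34), Add(Mul(-419, Pow(Pow(-3, 2), -1)), Mul(-520, Pow(165, -1)))), 1081878) = Add(Add(-30736, Add(Mul(-419, Pow(9, -1)), Mul(-520, Rational(1, 165)))), 1081878) = Add(Add(-30736, Add(Mul(-419, Rational(1, 9)), Rational(-104, 33))), 1081878) = Add(Add(-30736, Add(Rational(-419, 9), Rational(-104, 33))), 1081878) = Add(Add(-30736, Rational(-4921, 99)), 1081878) = Add(Rational(-3047785, 99), 1081878) = Rational(104058137, 99)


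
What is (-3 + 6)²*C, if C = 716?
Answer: 6444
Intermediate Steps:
(-3 + 6)²*C = (-3 + 6)²*716 = 3²*716 = 9*716 = 6444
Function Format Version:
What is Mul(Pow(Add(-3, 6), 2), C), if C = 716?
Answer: 6444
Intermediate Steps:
Mul(Pow(Add(-3, 6), 2), C) = Mul(Pow(Add(-3, 6), 2), 716) = Mul(Pow(3, 2), 716) = Mul(9, 716) = 6444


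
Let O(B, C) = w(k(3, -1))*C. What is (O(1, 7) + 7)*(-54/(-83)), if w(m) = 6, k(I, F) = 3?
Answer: 2646/83 ≈ 31.880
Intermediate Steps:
O(B, C) = 6*C
(O(1, 7) + 7)*(-54/(-83)) = (6*7 + 7)*(-54/(-83)) = (42 + 7)*(-54*(-1/83)) = 49*(54/83) = 2646/83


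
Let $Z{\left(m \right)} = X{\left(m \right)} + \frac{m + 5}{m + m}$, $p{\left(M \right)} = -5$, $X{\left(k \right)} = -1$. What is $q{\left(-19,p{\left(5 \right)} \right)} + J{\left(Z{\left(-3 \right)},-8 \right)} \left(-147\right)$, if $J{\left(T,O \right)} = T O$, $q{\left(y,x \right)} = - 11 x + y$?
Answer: $-1532$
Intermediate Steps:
$q{\left(y,x \right)} = y - 11 x$
$Z{\left(m \right)} = -1 + \frac{5 + m}{2 m}$ ($Z{\left(m \right)} = -1 + \frac{m + 5}{m + m} = -1 + \frac{5 + m}{2 m}$)
$J{\left(T,O \right)} = O T$
$q{\left(-19,p{\left(5 \right)} \right)} + J{\left(Z{\left(-3 \right)},-8 \right)} \left(-147\right) = \left(-19 - -55\right) + - 8 \frac{5 - -3}{2 \left(-3\right)} \left(-147\right) = \left(-19 + 55\right) + - 8 \cdot \frac{1}{2} \left(- \frac{1}{3}\right) \left(5 + 3\right) \left(-147\right) = 36 + - 8 \cdot \frac{1}{2} \left(- \frac{1}{3}\right) 8 \left(-147\right) = 36 + \left(-8\right) \left(- \frac{4}{3}\right) \left(-147\right) = 36 + \frac{32}{3} \left(-147\right) = 36 - 1568 = -1532$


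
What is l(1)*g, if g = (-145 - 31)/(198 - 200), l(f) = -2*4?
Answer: -704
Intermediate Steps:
l(f) = -8
g = 88 (g = -176/(-2) = -176*(-½) = 88)
l(1)*g = -8*88 = -704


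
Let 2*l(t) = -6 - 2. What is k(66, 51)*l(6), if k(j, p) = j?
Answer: -264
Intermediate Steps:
l(t) = -4 (l(t) = (-6 - 2)/2 = (½)*(-8) = -4)
k(66, 51)*l(6) = 66*(-4) = -264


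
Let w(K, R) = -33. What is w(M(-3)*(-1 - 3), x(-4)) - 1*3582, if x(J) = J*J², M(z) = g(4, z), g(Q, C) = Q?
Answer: -3615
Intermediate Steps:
M(z) = 4
x(J) = J³
w(M(-3)*(-1 - 3), x(-4)) - 1*3582 = -33 - 1*3582 = -33 - 3582 = -3615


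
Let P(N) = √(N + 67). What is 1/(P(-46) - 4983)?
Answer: -1661/8276756 - √21/24830268 ≈ -0.00020087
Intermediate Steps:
P(N) = √(67 + N)
1/(P(-46) - 4983) = 1/(√(67 - 46) - 4983) = 1/(√21 - 4983) = 1/(-4983 + √21)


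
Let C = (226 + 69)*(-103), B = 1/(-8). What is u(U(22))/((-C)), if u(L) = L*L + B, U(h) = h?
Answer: 3871/243080 ≈ 0.015925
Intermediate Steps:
B = -⅛ ≈ -0.12500
u(L) = -⅛ + L² (u(L) = L*L - ⅛ = L² - ⅛ = -⅛ + L²)
C = -30385 (C = 295*(-103) = -30385)
u(U(22))/((-C)) = (-⅛ + 22²)/((-1*(-30385))) = (-⅛ + 484)/30385 = (3871/8)*(1/30385) = 3871/243080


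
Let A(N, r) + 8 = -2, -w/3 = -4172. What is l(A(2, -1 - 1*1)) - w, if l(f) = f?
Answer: -12526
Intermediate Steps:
w = 12516 (w = -3*(-4172) = 12516)
A(N, r) = -10 (A(N, r) = -8 - 2 = -10)
l(A(2, -1 - 1*1)) - w = -10 - 1*12516 = -10 - 12516 = -12526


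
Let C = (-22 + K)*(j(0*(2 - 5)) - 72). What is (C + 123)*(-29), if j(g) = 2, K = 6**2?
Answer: 24853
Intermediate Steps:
K = 36
C = -980 (C = (-22 + 36)*(2 - 72) = 14*(-70) = -980)
(C + 123)*(-29) = (-980 + 123)*(-29) = -857*(-29) = 24853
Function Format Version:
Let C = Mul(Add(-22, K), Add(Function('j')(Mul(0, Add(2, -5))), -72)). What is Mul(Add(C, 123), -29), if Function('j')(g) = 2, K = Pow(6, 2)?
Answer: 24853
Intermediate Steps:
K = 36
C = -980 (C = Mul(Add(-22, 36), Add(2, -72)) = Mul(14, -70) = -980)
Mul(Add(C, 123), -29) = Mul(Add(-980, 123), -29) = Mul(-857, -29) = 24853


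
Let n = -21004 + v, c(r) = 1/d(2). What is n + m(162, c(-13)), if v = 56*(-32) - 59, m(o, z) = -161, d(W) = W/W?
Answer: -23016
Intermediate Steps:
d(W) = 1
c(r) = 1 (c(r) = 1/1 = 1)
v = -1851 (v = -1792 - 59 = -1851)
n = -22855 (n = -21004 - 1851 = -22855)
n + m(162, c(-13)) = -22855 - 161 = -23016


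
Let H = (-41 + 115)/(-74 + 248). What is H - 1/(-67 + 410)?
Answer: 12604/29841 ≈ 0.42237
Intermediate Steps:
H = 37/87 (H = 74/174 = 74*(1/174) = 37/87 ≈ 0.42529)
H - 1/(-67 + 410) = 37/87 - 1/(-67 + 410) = 37/87 - 1/343 = 12604/29841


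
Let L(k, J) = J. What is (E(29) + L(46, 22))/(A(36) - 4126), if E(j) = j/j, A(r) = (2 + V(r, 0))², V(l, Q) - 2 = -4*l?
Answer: 23/15474 ≈ 0.0014864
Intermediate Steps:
V(l, Q) = 2 - 4*l
A(r) = (4 - 4*r)² (A(r) = (2 + (2 - 4*r))² = (4 - 4*r)²)
E(j) = 1
(E(29) + L(46, 22))/(A(36) - 4126) = (1 + 22)/(16*(-1 + 36)² - 4126) = 23/(16*35² - 4126) = 23/(16*1225 - 4126) = 23/(19600 - 4126) = 23/15474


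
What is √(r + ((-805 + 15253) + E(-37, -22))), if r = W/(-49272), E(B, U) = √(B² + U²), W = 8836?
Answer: √(2192212965090 + 151733124*√1853)/12318 ≈ 120.38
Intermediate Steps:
r = -2209/12318 (r = 8836/(-49272) = 8836*(-1/49272) = -2209/12318 ≈ -0.17933)
√(r + ((-805 + 15253) + E(-37, -22))) = √(-2209/12318 + ((-805 + 15253) + √((-37)² + (-22)²))) = √(-2209/12318 + (14448 + √(1369 + 484))) = √(-2209/12318 + (14448 + √1853)) = √(177968255/12318 + √1853)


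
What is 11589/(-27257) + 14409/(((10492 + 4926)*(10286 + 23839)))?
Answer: -2032345007379/4780325845750 ≈ -0.42515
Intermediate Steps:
11589/(-27257) + 14409/(((10492 + 4926)*(10286 + 23839))) = 11589*(-1/27257) + 14409/((15418*34125)) = -11589/27257 + 14409/526139250 = -11589/27257 + 14409*(1/526139250) = -11589/27257 + 4803/175379750 = -2032345007379/4780325845750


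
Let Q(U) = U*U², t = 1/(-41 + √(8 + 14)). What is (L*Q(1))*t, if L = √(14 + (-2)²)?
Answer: √2*(-41 - √22)/553 ≈ -0.11685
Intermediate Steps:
L = 3*√2 (L = √(14 + 4) = √18 = 3*√2 ≈ 4.2426)
t = 1/(-41 + √22) ≈ -0.027541
Q(U) = U³
(L*Q(1))*t = ((3*√2)*1³)*(-41/1659 - √22/1659) = ((3*√2)*1)*(-41/1659 - √22/1659) = (3*√2)*(-41/1659 - √22/1659) = 3*√2*(-41/1659 - √22/1659)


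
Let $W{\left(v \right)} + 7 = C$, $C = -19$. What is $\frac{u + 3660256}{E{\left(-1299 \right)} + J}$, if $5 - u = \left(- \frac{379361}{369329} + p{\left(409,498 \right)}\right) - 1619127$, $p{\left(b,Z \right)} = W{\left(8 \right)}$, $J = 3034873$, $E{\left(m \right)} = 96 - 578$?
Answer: $\frac{26710151679}{15351898543} \approx 1.7399$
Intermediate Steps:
$E{\left(m \right)} = -482$
$W{\left(v \right)} = -26$ ($W{\left(v \right)} = -7 - 19 = -26$)
$p{\left(b,Z \right)} = -26$
$u = \frac{598002384343}{369329}$ ($u = 5 - \left(\left(- \frac{379361}{369329} - 26\right) - 1619127\right) = 5 - \left(- \frac{9981915}{369329} - 1619127\right) = 5 - - \frac{598000537698}{369329} = 5 + \frac{598000537698}{369329} = \frac{598002384343}{369329} \approx 1.6192 \cdot 10^{6}$)
$\frac{u + 3660256}{E{\left(-1299 \right)} + J} = \frac{\frac{598002384343}{369329} + 3660256}{-482 + 3034873} = \frac{1949841072567}{369329 \cdot 3034391} = \frac{1949841072567}{369329} \cdot \frac{1}{3034391} = \frac{26710151679}{15351898543}$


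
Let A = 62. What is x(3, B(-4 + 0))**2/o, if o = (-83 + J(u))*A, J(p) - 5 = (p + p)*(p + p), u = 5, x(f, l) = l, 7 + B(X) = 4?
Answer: 9/1364 ≈ 0.0065982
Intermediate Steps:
B(X) = -3 (B(X) = -7 + 4 = -3)
J(p) = 5 + 4*p**2 (J(p) = 5 + (p + p)*(p + p) = 5 + (2*p)*(2*p) = 5 + 4*p**2)
o = 1364 (o = (-83 + (5 + 4*5**2))*62 = (-83 + (5 + 4*25))*62 = (-83 + (5 + 100))*62 = (-83 + 105)*62 = 22*62 = 1364)
x(3, B(-4 + 0))**2/o = (-3)**2/1364 = 9*(1/1364) = 9/1364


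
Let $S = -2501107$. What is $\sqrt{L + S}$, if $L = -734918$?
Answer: $5 i \sqrt{129441} \approx 1798.9 i$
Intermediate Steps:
$\sqrt{L + S} = \sqrt{-734918 - 2501107} = \sqrt{-3236025} = 5 i \sqrt{129441}$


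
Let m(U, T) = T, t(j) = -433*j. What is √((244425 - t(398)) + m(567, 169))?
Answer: 4*√26058 ≈ 645.70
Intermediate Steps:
√((244425 - t(398)) + m(567, 169)) = √((244425 - (-433)*398) + 169) = √((244425 - 1*(-172334)) + 169) = √((244425 + 172334) + 169) = √(416759 + 169) = √416928 = 4*√26058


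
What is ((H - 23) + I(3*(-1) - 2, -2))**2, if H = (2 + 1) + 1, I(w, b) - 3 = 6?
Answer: 100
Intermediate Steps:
I(w, b) = 9 (I(w, b) = 3 + 6 = 9)
H = 4 (H = 3 + 1 = 4)
((H - 23) + I(3*(-1) - 2, -2))**2 = ((4 - 23) + 9)**2 = (-19 + 9)**2 = (-10)**2 = 100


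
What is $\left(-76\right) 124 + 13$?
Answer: $-9411$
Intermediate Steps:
$\left(-76\right) 124 + 13 = -9424 + 13 = -9411$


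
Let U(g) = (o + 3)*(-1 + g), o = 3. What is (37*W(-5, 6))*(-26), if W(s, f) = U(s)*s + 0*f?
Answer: -173160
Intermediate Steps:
U(g) = -6 + 6*g (U(g) = (3 + 3)*(-1 + g) = 6*(-1 + g) = -6 + 6*g)
W(s, f) = s*(-6 + 6*s) (W(s, f) = (-6 + 6*s)*s + 0*f = s*(-6 + 6*s) + 0 = s*(-6 + 6*s))
(37*W(-5, 6))*(-26) = (37*(6*(-5)*(-1 - 5)))*(-26) = (37*(6*(-5)*(-6)))*(-26) = (37*180)*(-26) = 6660*(-26) = -173160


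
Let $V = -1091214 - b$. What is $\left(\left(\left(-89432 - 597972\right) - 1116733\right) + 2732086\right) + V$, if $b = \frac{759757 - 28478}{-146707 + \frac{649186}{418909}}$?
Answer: $- \frac{10033345619267794}{61456233477} \approx -1.6326 \cdot 10^{5}$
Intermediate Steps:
$b = - \frac{306339354611}{61456233477}$ ($b = \frac{731279}{-146707 + 649186 \cdot \frac{1}{418909}} = \frac{731279}{-146707 + \frac{649186}{418909}} = \frac{731279}{- \frac{61456233477}{418909}} = 731279 \left(- \frac{418909}{61456233477}\right) = - \frac{306339354611}{61456233477} \approx -4.9847$)
$V = - \frac{67061596018016467}{61456233477}$ ($V = -1091214 - - \frac{306339354611}{61456233477} = -1091214 + \frac{306339354611}{61456233477} = - \frac{67061596018016467}{61456233477} \approx -1.0912 \cdot 10^{6}$)
$\left(\left(\left(-89432 - 597972\right) - 1116733\right) + 2732086\right) + V = \left(\left(\left(-89432 - 597972\right) - 1116733\right) + 2732086\right) - \frac{67061596018016467}{61456233477} = \left(\left(-687404 - 1116733\right) + 2732086\right) - \frac{67061596018016467}{61456233477} = \left(-1804137 + 2732086\right) - \frac{67061596018016467}{61456233477} = 927949 - \frac{67061596018016467}{61456233477} = - \frac{10033345619267794}{61456233477}$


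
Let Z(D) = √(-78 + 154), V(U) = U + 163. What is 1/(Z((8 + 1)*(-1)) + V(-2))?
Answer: 161/25845 - 2*√19/25845 ≈ 0.0058921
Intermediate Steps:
V(U) = 163 + U
Z(D) = 2*√19 (Z(D) = √76 = 2*√19)
1/(Z((8 + 1)*(-1)) + V(-2)) = 1/(2*√19 + (163 - 2)) = 1/(2*√19 + 161) = 1/(161 + 2*√19)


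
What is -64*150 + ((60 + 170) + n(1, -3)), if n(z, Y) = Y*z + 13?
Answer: -9360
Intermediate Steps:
n(z, Y) = 13 + Y*z
-64*150 + ((60 + 170) + n(1, -3)) = -64*150 + ((60 + 170) + (13 - 3*1)) = -9600 + (230 + (13 - 3)) = -9600 + (230 + 10) = -9600 + 240 = -9360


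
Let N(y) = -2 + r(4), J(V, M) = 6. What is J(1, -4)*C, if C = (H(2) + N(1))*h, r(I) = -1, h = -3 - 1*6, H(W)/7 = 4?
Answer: -1350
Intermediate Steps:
H(W) = 28 (H(W) = 7*4 = 28)
h = -9 (h = -3 - 6 = -9)
N(y) = -3 (N(y) = -2 - 1 = -3)
C = -225 (C = (28 - 3)*(-9) = 25*(-9) = -225)
J(1, -4)*C = 6*(-225) = -1350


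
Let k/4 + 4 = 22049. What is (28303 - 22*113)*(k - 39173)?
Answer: 1265213719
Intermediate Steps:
k = 88180 (k = -16 + 4*22049 = -16 + 88196 = 88180)
(28303 - 22*113)*(k - 39173) = (28303 - 22*113)*(88180 - 39173) = (28303 - 2486)*49007 = 25817*49007 = 1265213719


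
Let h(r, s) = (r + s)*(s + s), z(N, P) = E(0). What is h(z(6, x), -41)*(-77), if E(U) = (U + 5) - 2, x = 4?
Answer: -239932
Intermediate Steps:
E(U) = 3 + U (E(U) = (5 + U) - 2 = 3 + U)
z(N, P) = 3 (z(N, P) = 3 + 0 = 3)
h(r, s) = 2*s*(r + s) (h(r, s) = (r + s)*(2*s) = 2*s*(r + s))
h(z(6, x), -41)*(-77) = (2*(-41)*(3 - 41))*(-77) = (2*(-41)*(-38))*(-77) = 3116*(-77) = -239932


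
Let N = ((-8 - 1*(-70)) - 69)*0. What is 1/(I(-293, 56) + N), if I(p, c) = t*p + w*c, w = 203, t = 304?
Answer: -1/77704 ≈ -1.2869e-5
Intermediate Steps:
I(p, c) = 203*c + 304*p (I(p, c) = 304*p + 203*c = 203*c + 304*p)
N = 0 (N = ((-8 + 70) - 69)*0 = (62 - 69)*0 = -7*0 = 0)
1/(I(-293, 56) + N) = 1/((203*56 + 304*(-293)) + 0) = 1/((11368 - 89072) + 0) = 1/(-77704 + 0) = 1/(-77704) = -1/77704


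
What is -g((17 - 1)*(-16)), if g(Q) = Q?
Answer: 256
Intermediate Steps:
-g((17 - 1)*(-16)) = -(17 - 1)*(-16) = -16*(-16) = -1*(-256) = 256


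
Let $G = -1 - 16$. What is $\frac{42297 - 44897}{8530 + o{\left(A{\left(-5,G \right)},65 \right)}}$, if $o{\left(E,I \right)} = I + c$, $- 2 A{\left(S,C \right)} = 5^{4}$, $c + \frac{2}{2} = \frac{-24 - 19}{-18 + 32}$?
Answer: $- \frac{36400}{120273} \approx -0.30264$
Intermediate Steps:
$c = - \frac{57}{14}$ ($c = -1 + \frac{-24 - 19}{-18 + 32} = -1 - \frac{43}{14} = - \frac{57}{14} \approx -4.0714$)
$G = -17$ ($G = -1 - 16 = -17$)
$A{\left(S,C \right)} = - \frac{625}{2}$ ($A{\left(S,C \right)} = - \frac{5^{4}}{2} = \left(- \frac{1}{2}\right) 625 = - \frac{625}{2}$)
$o{\left(E,I \right)} = - \frac{57}{14} + I$ ($o{\left(E,I \right)} = I - \frac{57}{14} = - \frac{57}{14} + I$)
$\frac{42297 - 44897}{8530 + o{\left(A{\left(-5,G \right)},65 \right)}} = \frac{42297 - 44897}{8530 + \left(- \frac{57}{14} + 65\right)} = - \frac{2600}{8530 + \frac{853}{14}} = - \frac{2600}{\frac{120273}{14}} = \left(-2600\right) \frac{14}{120273} = - \frac{36400}{120273}$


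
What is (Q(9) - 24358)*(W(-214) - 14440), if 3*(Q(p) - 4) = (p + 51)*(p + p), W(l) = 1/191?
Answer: 66176387766/191 ≈ 3.4647e+8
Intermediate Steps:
W(l) = 1/191
Q(p) = 4 + 2*p*(51 + p)/3 (Q(p) = 4 + ((p + 51)*(p + p))/3 = 4 + ((51 + p)*(2*p))/3 = 4 + (2*p*(51 + p))/3 = 4 + 2*p*(51 + p)/3)
(Q(9) - 24358)*(W(-214) - 14440) = ((4 + 34*9 + (⅔)*9²) - 24358)*(1/191 - 14440) = ((4 + 306 + (⅔)*81) - 24358)*(-2758039/191) = ((4 + 306 + 54) - 24358)*(-2758039/191) = (364 - 24358)*(-2758039/191) = -23994*(-2758039/191) = 66176387766/191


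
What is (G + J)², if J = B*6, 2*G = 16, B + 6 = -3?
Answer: 2116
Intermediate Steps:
B = -9 (B = -6 - 3 = -9)
G = 8 (G = (½)*16 = 8)
J = -54 (J = -9*6 = -54)
(G + J)² = (8 - 54)² = (-46)² = 2116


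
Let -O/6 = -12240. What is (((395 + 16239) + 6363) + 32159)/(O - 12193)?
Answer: 55156/61247 ≈ 0.90055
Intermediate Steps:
O = 73440 (O = -6*(-12240) = 73440)
(((395 + 16239) + 6363) + 32159)/(O - 12193) = (((395 + 16239) + 6363) + 32159)/(73440 - 12193) = ((16634 + 6363) + 32159)/61247 = (22997 + 32159)*(1/61247) = 55156*(1/61247) = 55156/61247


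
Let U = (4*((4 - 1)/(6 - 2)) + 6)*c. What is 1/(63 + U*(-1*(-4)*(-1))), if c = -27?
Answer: 1/1035 ≈ 0.00096618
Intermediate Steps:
U = -243 (U = (4*((4 - 1)/(6 - 2)) + 6)*(-27) = (4*(3/4) + 6)*(-27) = (4*(3*(¼)) + 6)*(-27) = (4*(¾) + 6)*(-27) = (3 + 6)*(-27) = 9*(-27) = -243)
1/(63 + U*(-1*(-4)*(-1))) = 1/(63 - 243*(-1*(-4))*(-1)) = 1/(63 - 972*(-1)) = 1/(63 - 243*(-4)) = 1/(63 + 972) = 1/1035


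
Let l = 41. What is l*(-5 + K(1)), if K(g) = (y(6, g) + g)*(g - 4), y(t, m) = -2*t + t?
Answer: 410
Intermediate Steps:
y(t, m) = -t
K(g) = (-6 + g)*(-4 + g) (K(g) = (-1*6 + g)*(g - 4) = (-6 + g)*(-4 + g))
l*(-5 + K(1)) = 41*(-5 + (24 + 1**2 - 10*1)) = 41*(-5 + (24 + 1 - 10)) = 41*(-5 + 15) = 41*10 = 410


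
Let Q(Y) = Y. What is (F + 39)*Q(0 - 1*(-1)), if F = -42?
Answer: -3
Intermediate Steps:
(F + 39)*Q(0 - 1*(-1)) = (-42 + 39)*(0 - 1*(-1)) = -3*(0 + 1) = -3*1 = -3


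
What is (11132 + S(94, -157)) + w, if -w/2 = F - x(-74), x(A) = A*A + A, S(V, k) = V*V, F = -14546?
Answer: 59864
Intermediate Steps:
S(V, k) = V**2
x(A) = A + A**2 (x(A) = A**2 + A = A + A**2)
w = 39896 (w = -2*(-14546 - (-74)*(1 - 74)) = -2*(-14546 - (-74)*(-73)) = -2*(-14546 - 1*5402) = -2*(-14546 - 5402) = -2*(-19948) = 39896)
(11132 + S(94, -157)) + w = (11132 + 94**2) + 39896 = (11132 + 8836) + 39896 = 19968 + 39896 = 59864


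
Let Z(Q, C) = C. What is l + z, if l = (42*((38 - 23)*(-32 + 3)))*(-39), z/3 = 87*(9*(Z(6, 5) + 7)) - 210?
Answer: 740088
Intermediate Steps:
z = 27558 (z = 3*(87*(9*(5 + 7)) - 210) = 3*(87*(9*12) - 210) = 3*(87*108 - 210) = 3*(9396 - 210) = 3*9186 = 27558)
l = 712530 (l = (42*(15*(-29)))*(-39) = (42*(-435))*(-39) = -18270*(-39) = 712530)
l + z = 712530 + 27558 = 740088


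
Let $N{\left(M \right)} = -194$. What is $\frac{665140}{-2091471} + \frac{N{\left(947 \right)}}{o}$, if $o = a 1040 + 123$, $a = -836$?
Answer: $- \frac{577811764006}{1818151295307} \approx -0.3178$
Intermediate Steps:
$o = -869317$ ($o = \left(-836\right) 1040 + 123 = -869440 + 123 = -869317$)
$\frac{665140}{-2091471} + \frac{N{\left(947 \right)}}{o} = \frac{665140}{-2091471} - \frac{194}{-869317} = 665140 \left(- \frac{1}{2091471}\right) - - \frac{194}{869317} = - \frac{665140}{2091471} + \frac{194}{869317} = - \frac{577811764006}{1818151295307}$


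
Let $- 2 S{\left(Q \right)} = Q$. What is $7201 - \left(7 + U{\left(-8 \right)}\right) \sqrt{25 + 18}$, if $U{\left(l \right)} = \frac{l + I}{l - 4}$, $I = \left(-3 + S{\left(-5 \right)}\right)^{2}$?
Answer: $7201 - \frac{367 \sqrt{43}}{48} \approx 7150.9$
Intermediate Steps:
$S{\left(Q \right)} = - \frac{Q}{2}$
$I = \frac{1}{4}$ ($I = \left(-3 - - \frac{5}{2}\right)^{2} = \left(-3 + \frac{5}{2}\right)^{2} = \left(- \frac{1}{2}\right)^{2} = \frac{1}{4} \approx 0.25$)
$U{\left(l \right)} = \frac{\frac{1}{4} + l}{-4 + l}$ ($U{\left(l \right)} = \frac{l + \frac{1}{4}}{l - 4} = \frac{\frac{1}{4} + l}{-4 + l}$)
$7201 - \left(7 + U{\left(-8 \right)}\right) \sqrt{25 + 18} = 7201 - \left(7 + \frac{\frac{1}{4} - 8}{-4 - 8}\right) \sqrt{25 + 18} = 7201 - \left(7 + \frac{1}{-12} \left(- \frac{31}{4}\right)\right) \sqrt{43} = 7201 - \left(7 - - \frac{31}{48}\right) \sqrt{43} = 7201 - \left(7 + \frac{31}{48}\right) \sqrt{43} = 7201 - \frac{367 \sqrt{43}}{48}$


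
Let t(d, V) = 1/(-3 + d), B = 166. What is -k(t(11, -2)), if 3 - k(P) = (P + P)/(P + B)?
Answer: -3985/1329 ≈ -2.9985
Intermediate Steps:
k(P) = 3 - 2*P/(166 + P) (k(P) = 3 - (P + P)/(P + 166) = 3 - 2*P/(166 + P))
-k(t(11, -2)) = -(498 + 1/(-3 + 11))/(166 + 1/(-3 + 11)) = -(498 + 1/8)/(166 + 1/8) = -(498 + ⅛)/(166 + ⅛) = -3985/(1329/8*8) = -8*3985/(1329*8) = -1*3985/1329 = -3985/1329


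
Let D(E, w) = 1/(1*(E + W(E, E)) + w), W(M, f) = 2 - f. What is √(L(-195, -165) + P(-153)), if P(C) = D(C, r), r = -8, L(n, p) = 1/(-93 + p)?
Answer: I*√2838/129 ≈ 0.41297*I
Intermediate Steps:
D(E, w) = 1/(2 + w) (D(E, w) = 1/(1*(E + (2 - E)) + w) = 1/(1*2 + w) = 1/(2 + w))
P(C) = -⅙ (P(C) = 1/(2 - 8) = 1/(-6) = -⅙)
√(L(-195, -165) + P(-153)) = √(1/(-93 - 165) - ⅙) = √(1/(-258) - ⅙) = √(-1/258 - ⅙) = √(-22/129) = I*√2838/129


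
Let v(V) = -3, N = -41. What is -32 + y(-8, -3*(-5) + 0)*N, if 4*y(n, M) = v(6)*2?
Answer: 59/2 ≈ 29.500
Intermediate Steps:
y(n, M) = -3/2 (y(n, M) = (-3*2)/4 = (¼)*(-6) = -3/2)
-32 + y(-8, -3*(-5) + 0)*N = -32 - 3/2*(-41) = -32 + 123/2 = 59/2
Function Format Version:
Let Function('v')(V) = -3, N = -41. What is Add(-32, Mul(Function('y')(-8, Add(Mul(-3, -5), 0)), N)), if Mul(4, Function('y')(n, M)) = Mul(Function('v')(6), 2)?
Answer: Rational(59, 2) ≈ 29.500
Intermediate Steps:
Function('y')(n, M) = Rational(-3, 2) (Function('y')(n, M) = Mul(Rational(1, 4), Mul(-3, 2)) = Mul(Rational(1, 4), -6) = Rational(-3, 2))
Add(-32, Mul(Function('y')(-8, Add(Mul(-3, -5), 0)), N)) = Add(-32, Mul(Rational(-3, 2), -41)) = Add(-32, Rational(123, 2)) = Rational(59, 2)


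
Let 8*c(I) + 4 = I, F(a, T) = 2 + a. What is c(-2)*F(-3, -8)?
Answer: ¾ ≈ 0.75000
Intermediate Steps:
c(I) = -½ + I/8
c(-2)*F(-3, -8) = (-½ + (⅛)*(-2))*(2 - 3) = (-½ - ¼)*(-1) = -¾*(-1) = ¾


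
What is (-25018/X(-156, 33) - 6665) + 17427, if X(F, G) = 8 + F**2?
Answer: 130982555/12172 ≈ 10761.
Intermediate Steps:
(-25018/X(-156, 33) - 6665) + 17427 = (-25018/(8 + (-156)**2) - 6665) + 17427 = (-25018/(8 + 24336) - 6665) + 17427 = (-25018/24344 - 6665) + 17427 = (-25018*1/24344 - 6665) + 17427 = (-12509/12172 - 6665) + 17427 = -81138889/12172 + 17427 = 130982555/12172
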